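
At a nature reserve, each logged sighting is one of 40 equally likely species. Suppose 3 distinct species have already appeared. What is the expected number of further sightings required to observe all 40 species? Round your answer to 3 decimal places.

168.063

From k distinct to k+1 distinct takes on average 40/(40-k) sightings.
Sum over k = 3,...,39: E = 40/37 + 40/36 + 40/35 + ... + 40/2 + 40/1 = 168.0634.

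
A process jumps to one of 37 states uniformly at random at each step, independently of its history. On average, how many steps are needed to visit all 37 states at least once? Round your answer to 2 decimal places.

155.46

After k distinct states have appeared, the next step gives a new one with probability (37-k)/37, so the expected wait for the (k+1)-th is 37/(37-k).
E[T] = 37/37 + 37/36 + 37/35 + ... + 37/2 + 37/1 = 37·H_{37}.
H_{37} = 4.202, so E[T] = 155.459.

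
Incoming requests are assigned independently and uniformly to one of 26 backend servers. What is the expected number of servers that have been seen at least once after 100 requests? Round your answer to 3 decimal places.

For each server, P(seen in 100 requests) = 1 - (25/26)^100 = 0.9802.
By linearity of expectation, E[distinct seen] = 26·(1 - (25/26)^100) = 25.4852.

25.485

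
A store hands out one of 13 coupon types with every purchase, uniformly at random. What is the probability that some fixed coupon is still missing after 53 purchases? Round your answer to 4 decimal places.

0.0144

Each purchase misses the fixed coupon with probability (13-1)/13 = 12/13, independently.
P(still missing after 53) = (12/13)^53 = 0.01438.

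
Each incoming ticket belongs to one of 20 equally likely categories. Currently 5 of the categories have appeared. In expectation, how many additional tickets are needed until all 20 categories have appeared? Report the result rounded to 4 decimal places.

66.3646

With k distinct categories already seen, the next new one takes an expected 20/(20-k) tickets.
Sum over k = 5,...,19: E = 20/15 + 20/14 + 20/13 + ... + 20/2 + 20/1 = 66.36458.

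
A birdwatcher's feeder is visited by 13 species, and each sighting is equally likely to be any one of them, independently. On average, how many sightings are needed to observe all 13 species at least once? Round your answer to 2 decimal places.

41.34

After k distinct species have appeared, the next sighting gives a new one with probability (13-k)/13, so the expected wait for the (k+1)-th is 13/(13-k).
E[T] = 13/13 + 13/12 + 13/11 + ... + 13/2 + 13/1 = 13·H_{13}.
H_{13} = 3.180, so E[T] = 41.342.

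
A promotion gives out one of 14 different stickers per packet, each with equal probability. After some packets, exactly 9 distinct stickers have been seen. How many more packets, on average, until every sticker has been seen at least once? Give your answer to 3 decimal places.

The wait to go from k to k+1 distinct stickers is geometric with mean 14/(14-k).
Sum over k = 9,...,13: E = 14/5 + 14/4 + 14/3 + 14/2 + 14/1 = 31.9667.

31.967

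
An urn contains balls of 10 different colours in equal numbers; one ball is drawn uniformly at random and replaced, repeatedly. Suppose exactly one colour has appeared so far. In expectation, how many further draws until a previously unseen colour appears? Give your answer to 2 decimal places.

1.11

Each draw yields a new colour with probability (10-1)/10 = 9/10, so the wait is geometric with mean 10/9.
E = 10/9 = 1.111.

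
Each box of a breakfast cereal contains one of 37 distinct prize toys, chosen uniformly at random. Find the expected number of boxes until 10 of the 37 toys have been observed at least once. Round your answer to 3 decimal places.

11.475

With k distinct toys already seen, the next new one arrives after an expected 37/(37-k) boxes.
Sum over k = 0,...,9: E = 37/37 + 37/36 + 37/35 + ... + 37/29 + 37/28 = 11.4748.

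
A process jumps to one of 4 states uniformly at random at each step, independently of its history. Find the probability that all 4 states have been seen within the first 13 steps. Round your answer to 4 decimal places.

By inclusion–exclusion over which states are missing,
P(all seen) = Σ_{j=0}^{4} (-1)^j C(4,j)((4-j)/4)^13
= 1.00000 - 0.09503 + 0.00073 - 0.00000 + 0.00000
= 0.90570.

0.9057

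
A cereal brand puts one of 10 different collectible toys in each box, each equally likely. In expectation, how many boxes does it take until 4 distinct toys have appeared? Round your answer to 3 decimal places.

4.790

With k distinct toys already seen, the next new one arrives after an expected 10/(10-k) boxes.
Sum over k = 0,...,3: E = 10/10 + 10/9 + 10/8 + 10/7 = 4.7897.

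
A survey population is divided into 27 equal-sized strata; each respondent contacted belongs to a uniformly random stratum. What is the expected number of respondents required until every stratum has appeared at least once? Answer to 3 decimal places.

After k distinct strata have appeared, the next respondent gives a new one with probability (27-k)/27, so the expected wait for the (k+1)-th is 27/(27-k).
E[T] = 27/27 + 27/26 + 27/25 + ... + 27/2 + 27/1 = 27·H_{27}.
H_{27} = 3.8915, so E[T] = 105.0693.

105.069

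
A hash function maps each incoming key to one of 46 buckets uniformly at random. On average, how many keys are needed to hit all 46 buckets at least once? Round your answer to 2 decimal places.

203.17

After k distinct buckets have appeared, the next key gives a new one with probability (46-k)/46, so the expected wait for the (k+1)-th is 46/(46-k).
E[T] = 46/46 + 46/45 + 46/44 + ... + 46/2 + 46/1 = 46·H_{46}.
H_{46} = 4.417, so E[T] = 203.168.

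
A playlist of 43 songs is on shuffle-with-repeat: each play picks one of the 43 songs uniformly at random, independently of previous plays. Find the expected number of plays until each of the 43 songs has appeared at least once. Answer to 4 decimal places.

The wait to go from k to k+1 distinct songs is geometric with mean 43/(43-k).
E[T] = 43/43 + 43/42 + 43/41 + ... + 43/2 + 43/1 = 43·H_{43}.
H_{43} = 4.35000, so E[T] = 187.04994.

187.0499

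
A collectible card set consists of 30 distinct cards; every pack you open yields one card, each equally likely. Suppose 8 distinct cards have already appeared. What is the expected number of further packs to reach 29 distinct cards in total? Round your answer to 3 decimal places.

The wait to go from k to k+1 distinct cards is geometric with mean 30/(30-k).
Sum over k = 8,...,28: E = 30/22 + 30/21 + 30/20 + ... + 30/3 + 30/2 = 80.7244.

80.724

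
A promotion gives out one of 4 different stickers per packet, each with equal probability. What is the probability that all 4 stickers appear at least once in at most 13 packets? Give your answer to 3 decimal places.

0.906

Let A_i be the event that sticker i is missing after 13 packets. By inclusion–exclusion on the A_i,
P(all seen) = Σ_{j=0}^{4} (-1)^j C(4,j)((4-j)/4)^13
= 1.0000 - 0.0950 + 0.0007 - 0.0000 + 0.0000
= 0.9057.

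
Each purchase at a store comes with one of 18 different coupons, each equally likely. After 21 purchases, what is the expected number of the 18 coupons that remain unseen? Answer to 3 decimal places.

For each coupon, P(unseen after 21) = (17/18)^21 = 0.3011.
By linearity of expectation, E[unseen] = 18·(17/18)^21 = 5.4197.

5.420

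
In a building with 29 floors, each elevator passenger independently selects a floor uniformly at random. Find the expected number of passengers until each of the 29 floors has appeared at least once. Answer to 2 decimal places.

Split into phases: going from k distinct to k+1 distinct takes on average 29/(29-k) passengers.
E[T] = 29/29 + 29/28 + 29/27 + ... + 29/2 + 29/1 = 29·H_{29}.
H_{29} = 3.962, so E[T] = 114.888.

114.89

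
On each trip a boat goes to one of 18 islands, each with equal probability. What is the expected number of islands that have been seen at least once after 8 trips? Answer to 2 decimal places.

6.61

For each island, P(seen in 8 trips) = 1 - (17/18)^8 = 0.367.
By linearity of expectation, E[distinct seen] = 18·(1 - (17/18)^8) = 6.606.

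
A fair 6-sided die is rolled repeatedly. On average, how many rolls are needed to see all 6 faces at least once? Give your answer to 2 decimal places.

After k distinct faces have appeared, the next roll gives a new one with probability (6-k)/6, so the expected wait for the (k+1)-th is 6/(6-k).
E[T] = 6/6 + 6/5 + 6/4 + 6/3 + 6/2 + 6/1 = 6·H_{6}.
H_{6} = 2.450, so E[T] = 14.700.

14.70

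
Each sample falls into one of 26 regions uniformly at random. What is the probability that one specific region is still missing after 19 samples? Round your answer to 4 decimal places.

0.4746

On each sample the fixed region fails to appear with probability 25/26.
P(still missing after 19) = (25/26)^19 = 0.47464.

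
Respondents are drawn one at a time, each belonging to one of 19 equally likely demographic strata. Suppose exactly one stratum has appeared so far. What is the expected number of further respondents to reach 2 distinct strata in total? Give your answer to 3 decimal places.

1.056

With k distinct strata already seen, the next new one takes an expected 19/(19-k) respondents.
Only the k = 1 term is needed: E = 19/18 = 1.0556.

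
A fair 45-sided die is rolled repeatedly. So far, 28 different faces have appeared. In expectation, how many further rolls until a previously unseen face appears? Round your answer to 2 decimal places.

2.65

Each roll yields a new face with probability (45-28)/45 = 17/45, so the wait is geometric with mean 45/17.
E = 45/17 = 2.647.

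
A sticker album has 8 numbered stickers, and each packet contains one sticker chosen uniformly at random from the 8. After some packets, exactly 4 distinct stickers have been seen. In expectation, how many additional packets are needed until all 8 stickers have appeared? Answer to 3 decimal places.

The wait to go from k to k+1 distinct stickers is geometric with mean 8/(8-k).
Sum over k = 4,...,7: E = 8/4 + 8/3 + 8/2 + 8/1 = 16.6667.

16.667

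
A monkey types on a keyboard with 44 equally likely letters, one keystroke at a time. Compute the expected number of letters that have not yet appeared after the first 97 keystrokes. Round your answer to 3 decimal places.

For each letter, P(unseen after 97) = (43/44)^97 = 0.1075.
By linearity of expectation, E[unseen] = 44·(43/44)^97 = 4.7313.

4.731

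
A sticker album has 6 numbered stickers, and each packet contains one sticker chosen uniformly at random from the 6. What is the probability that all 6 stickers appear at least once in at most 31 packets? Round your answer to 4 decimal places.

By inclusion–exclusion over which stickers are missing,
P(all seen) = Σ_{j=0}^{6} (-1)^j C(6,j)((6-j)/6)^31
= 1.00000 - 0.02106 + 0.00005 - 0.00000 + 0.00000 - 0.00000 + 0.00000
= 0.97899.

0.9790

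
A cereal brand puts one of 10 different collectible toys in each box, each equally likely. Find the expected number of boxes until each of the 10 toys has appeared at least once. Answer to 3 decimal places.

29.290

The wait to go from k to k+1 distinct toys is geometric with mean 10/(10-k).
E[T] = 10/10 + 10/9 + 10/8 + ... + 10/2 + 10/1 = 10·H_{10}.
H_{10} = 2.9290, so E[T] = 29.2897.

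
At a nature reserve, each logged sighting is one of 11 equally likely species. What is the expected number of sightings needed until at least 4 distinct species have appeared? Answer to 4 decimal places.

4.6972

Going from k to k+1 distinct takes a geometric number of sightings with mean 11/(11-k).
Sum over k = 0,...,3: E = 11/11 + 11/10 + 11/9 + 11/8 = 4.69722.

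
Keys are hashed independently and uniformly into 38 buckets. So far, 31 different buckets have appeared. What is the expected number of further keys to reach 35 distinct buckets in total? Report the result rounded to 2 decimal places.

From k distinct to k+1 distinct takes on average 38/(38-k) keys.
Sum over k = 31,...,34: E = 38/7 + 38/6 + 38/5 + 38/4 = 28.862.

28.86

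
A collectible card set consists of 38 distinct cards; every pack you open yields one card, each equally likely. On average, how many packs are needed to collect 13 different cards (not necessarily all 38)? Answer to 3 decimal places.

15.654

Going from k to k+1 distinct takes a geometric number of packs with mean 38/(38-k).
Sum over k = 0,...,12: E = 38/38 + 38/37 + 38/36 + ... + 38/27 + 38/26 = 15.6539.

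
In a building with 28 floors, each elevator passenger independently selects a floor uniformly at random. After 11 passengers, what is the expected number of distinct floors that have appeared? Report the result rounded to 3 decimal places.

9.232

For each floor, P(seen in 11 passengers) = 1 - (27/28)^11 = 0.3297.
By linearity of expectation, E[distinct seen] = 28·(1 - (27/28)^11) = 9.2319.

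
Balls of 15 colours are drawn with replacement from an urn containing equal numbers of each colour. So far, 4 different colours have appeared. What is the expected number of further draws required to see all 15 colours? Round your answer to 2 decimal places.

45.30

The wait to go from k to k+1 distinct colours is geometric with mean 15/(15-k).
Sum over k = 4,...,14: E = 15/11 + 15/10 + 15/9 + ... + 15/2 + 15/1 = 45.298.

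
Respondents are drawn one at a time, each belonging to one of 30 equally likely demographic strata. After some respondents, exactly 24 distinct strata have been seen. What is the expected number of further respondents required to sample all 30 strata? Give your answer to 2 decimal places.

73.50

With k distinct strata already seen, the next new one takes an expected 30/(30-k) respondents.
Sum over k = 24,...,29: E = 30/6 + 30/5 + 30/4 + 30/3 + 30/2 + 30/1 = 73.500.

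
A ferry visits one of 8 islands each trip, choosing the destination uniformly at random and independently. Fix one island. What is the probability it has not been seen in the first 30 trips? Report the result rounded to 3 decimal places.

On each trip the fixed island fails to appear with probability 7/8.
P(still missing after 30) = (7/8)^30 = 0.0182.

0.018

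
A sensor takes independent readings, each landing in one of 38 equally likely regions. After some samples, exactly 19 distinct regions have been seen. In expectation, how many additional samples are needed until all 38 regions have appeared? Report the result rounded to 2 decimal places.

134.81

From k distinct to k+1 distinct takes on average 38/(38-k) samples.
Sum over k = 19,...,37: E = 38/19 + 38/18 + 38/17 + ... + 38/2 + 38/1 = 134.814.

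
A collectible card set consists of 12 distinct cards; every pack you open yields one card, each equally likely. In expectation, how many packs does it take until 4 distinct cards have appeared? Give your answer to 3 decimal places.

Going from k to k+1 distinct takes a geometric number of packs with mean 12/(12-k).
Sum over k = 0,...,3: E = 12/12 + 12/11 + 12/10 + 12/9 = 4.6242.

4.624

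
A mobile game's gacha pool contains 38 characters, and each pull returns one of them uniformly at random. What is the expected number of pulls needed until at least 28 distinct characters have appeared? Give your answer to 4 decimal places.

Going from k to k+1 distinct takes a geometric number of pulls with mean 38/(38-k).
Sum over k = 0,...,27: E = 38/38 + 38/37 + 38/36 + ... + 38/12 + 38/11 = 49.35948.

49.3595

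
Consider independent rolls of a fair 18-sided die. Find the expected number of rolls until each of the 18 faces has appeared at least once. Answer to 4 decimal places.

The wait to go from k to k+1 distinct faces is geometric with mean 18/(18-k).
E[T] = 18/18 + 18/17 + 18/16 + ... + 18/2 + 18/1 = 18·H_{18}.
H_{18} = 3.49511, so E[T] = 62.91195.

62.9119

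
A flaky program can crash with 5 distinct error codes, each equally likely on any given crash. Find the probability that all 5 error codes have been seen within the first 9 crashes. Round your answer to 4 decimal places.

0.4271

By inclusion–exclusion over which error codes are missing,
P(all seen) = Σ_{j=0}^{5} (-1)^j C(5,j)((5-j)/5)^9
= 1.00000 - 0.67109 + 0.10078 - 0.00262 + 0.00000 - 0.00000
= 0.42707.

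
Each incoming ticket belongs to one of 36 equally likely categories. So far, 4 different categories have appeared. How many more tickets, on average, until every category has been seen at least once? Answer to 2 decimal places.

146.11

From k distinct to k+1 distinct takes on average 36/(36-k) tickets.
Sum over k = 4,...,35: E = 36/32 + 36/31 + 36/30 + ... + 36/2 + 36/1 = 146.106.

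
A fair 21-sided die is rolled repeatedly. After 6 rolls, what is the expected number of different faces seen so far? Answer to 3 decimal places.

For each face, P(seen in 6 rolls) = 1 - (20/21)^6 = 0.2538.
By linearity of expectation, E[distinct seen] = 21·(1 - (20/21)^6) = 5.3295.

5.329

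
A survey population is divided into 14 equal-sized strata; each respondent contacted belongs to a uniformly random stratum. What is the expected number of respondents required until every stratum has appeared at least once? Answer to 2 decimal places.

45.52

The wait to go from k to k+1 distinct strata is geometric with mean 14/(14-k).
E[T] = 14/14 + 14/13 + 14/12 + ... + 14/2 + 14/1 = 14·H_{14}.
H_{14} = 3.252, so E[T] = 45.522.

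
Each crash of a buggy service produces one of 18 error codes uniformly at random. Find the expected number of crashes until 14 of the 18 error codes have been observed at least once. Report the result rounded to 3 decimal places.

Going from k to k+1 distinct takes a geometric number of crashes with mean 18/(18-k).
Sum over k = 0,...,13: E = 18/18 + 18/17 + 18/16 + ... + 18/6 + 18/5 = 25.4119.

25.412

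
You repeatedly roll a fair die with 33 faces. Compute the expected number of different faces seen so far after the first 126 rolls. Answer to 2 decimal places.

For each face, P(seen in 126 rolls) = 1 - (32/33)^126 = 0.979.
By linearity of expectation, E[distinct seen] = 33·(1 - (32/33)^126) = 32.317.

32.32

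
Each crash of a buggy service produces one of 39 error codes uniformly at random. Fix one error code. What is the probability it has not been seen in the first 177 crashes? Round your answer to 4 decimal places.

0.0101

On each crash the fixed error code fails to appear with probability 38/39.
P(still missing after 177) = (38/39)^177 = 0.01008.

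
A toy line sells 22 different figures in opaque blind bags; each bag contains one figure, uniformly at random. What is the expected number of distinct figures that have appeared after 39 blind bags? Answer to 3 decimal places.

For each figure, P(seen in 39 blind bags) = 1 - (21/22)^39 = 0.8370.
By linearity of expectation, E[distinct seen] = 22·(1 - (21/22)^39) = 18.4150.

18.415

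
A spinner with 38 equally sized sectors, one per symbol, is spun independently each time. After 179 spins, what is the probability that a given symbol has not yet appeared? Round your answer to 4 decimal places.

Each spin misses the fixed symbol with probability (38-1)/38 = 37/38, independently.
P(still missing after 179) = (37/38)^179 = 0.00845.

0.0084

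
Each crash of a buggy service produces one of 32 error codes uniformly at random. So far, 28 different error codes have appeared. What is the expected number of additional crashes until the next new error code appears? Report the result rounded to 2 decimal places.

8.00

Each crash yields a new error code with probability (32-28)/32 = 4/32, so the wait is geometric with mean 32/4.
E = 32/4 = 8.000.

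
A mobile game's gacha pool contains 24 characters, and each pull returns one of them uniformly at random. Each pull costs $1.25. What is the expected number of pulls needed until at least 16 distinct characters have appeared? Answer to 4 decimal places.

With k distinct characters already seen, the next new one arrives after an expected 24/(24-k) pulls.
Sum over k = 0,...,15: E = 24/24 + 24/23 + 24/22 + ... + 24/10 + 24/9 = 25.39442.

25.3944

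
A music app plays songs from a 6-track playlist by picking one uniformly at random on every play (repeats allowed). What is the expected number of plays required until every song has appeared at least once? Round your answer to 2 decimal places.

14.70

The wait to go from k to k+1 distinct songs is geometric with mean 6/(6-k).
E[T] = 6/6 + 6/5 + 6/4 + 6/3 + 6/2 + 6/1 = 6·H_{6}.
H_{6} = 2.450, so E[T] = 14.700.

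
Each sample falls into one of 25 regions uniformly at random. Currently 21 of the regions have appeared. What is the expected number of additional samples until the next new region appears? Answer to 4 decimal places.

The number of samples until the next new region is geometric with success probability 4/25, so its mean is 25/4.
E = 25/4 = 6.25000.

6.2500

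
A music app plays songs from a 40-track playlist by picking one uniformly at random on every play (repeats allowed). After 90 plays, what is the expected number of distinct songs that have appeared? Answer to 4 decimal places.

For each song, P(seen in 90 plays) = 1 - (39/40)^90 = 0.89757.
By linearity of expectation, E[distinct seen] = 40·(1 - (39/40)^90) = 35.90291.

35.9029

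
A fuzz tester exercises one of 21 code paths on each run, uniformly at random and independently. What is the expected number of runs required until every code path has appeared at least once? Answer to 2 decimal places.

The wait to go from k to k+1 distinct code paths is geometric with mean 21/(21-k).
E[T] = 21/21 + 21/20 + 21/19 + ... + 21/2 + 21/1 = 21·H_{21}.
H_{21} = 3.645, so E[T] = 76.553.

76.55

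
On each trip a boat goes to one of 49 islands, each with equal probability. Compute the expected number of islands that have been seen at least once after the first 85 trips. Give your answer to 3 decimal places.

40.508

For each island, P(seen in 85 trips) = 1 - (48/49)^85 = 0.8267.
By linearity of expectation, E[distinct seen] = 49·(1 - (48/49)^85) = 40.5075.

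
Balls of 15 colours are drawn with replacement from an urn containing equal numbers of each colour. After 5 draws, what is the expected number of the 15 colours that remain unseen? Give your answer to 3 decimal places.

For each colour, P(unseen after 5) = (14/15)^5 = 0.7082.
By linearity of expectation, E[unseen] = 15·(14/15)^5 = 10.6237.

10.624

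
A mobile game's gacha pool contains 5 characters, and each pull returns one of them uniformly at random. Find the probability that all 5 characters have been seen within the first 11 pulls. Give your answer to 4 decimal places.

0.6064

Let A_i be the event that character i is missing after 11 pulls. By inclusion–exclusion on the A_i,
P(all seen) = Σ_{j=0}^{5} (-1)^j C(5,j)((5-j)/5)^11
= 1.00000 - 0.42950 + 0.03628 - 0.00042 + 0.00000 - 0.00000
= 0.60636.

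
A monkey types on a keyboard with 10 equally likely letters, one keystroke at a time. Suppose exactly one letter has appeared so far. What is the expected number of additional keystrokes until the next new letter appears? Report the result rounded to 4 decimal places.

1.1111

Each keystroke yields a new letter with probability (10-1)/10 = 9/10, so the wait is geometric with mean 10/9.
E = 10/9 = 1.11111.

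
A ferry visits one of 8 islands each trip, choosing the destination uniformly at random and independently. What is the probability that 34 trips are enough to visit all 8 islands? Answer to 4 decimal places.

0.9162

Let A_i be the event that island i is missing after 34 trips. By inclusion–exclusion on the A_i,
P(all seen) = Σ_{j=0}^{8} (-1)^j C(8,j)((8-j)/8)^34
= 1.00000 - 0.08538 + 0.00158 - 0.00001 + 0.00000 - 0.00000 + 0.00000 - 0.00000 + 0.00000
= 0.91619.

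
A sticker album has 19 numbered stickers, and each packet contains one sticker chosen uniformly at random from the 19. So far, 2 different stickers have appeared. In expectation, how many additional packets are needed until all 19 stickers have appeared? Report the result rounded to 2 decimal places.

From k distinct to k+1 distinct takes on average 19/(19-k) packets.
Sum over k = 2,...,18: E = 19/17 + 19/16 + 19/15 + ... + 19/2 + 19/1 = 65.351.

65.35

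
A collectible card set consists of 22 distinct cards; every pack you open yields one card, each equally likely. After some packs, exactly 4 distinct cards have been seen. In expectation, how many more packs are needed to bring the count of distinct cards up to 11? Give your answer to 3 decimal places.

With k distinct cards already seen, the next new one takes an expected 22/(22-k) packs.
Sum over k = 4,...,10: E = 22/18 + 22/17 + 22/16 + ... + 22/13 + 22/12 = 10.4551.

10.455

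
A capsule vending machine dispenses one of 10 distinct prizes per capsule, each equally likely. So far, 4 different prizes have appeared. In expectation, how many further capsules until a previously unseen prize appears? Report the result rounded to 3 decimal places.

Each capsule yields a new prize with probability (10-4)/10 = 6/10, so the wait is geometric with mean 10/6.
E = 10/6 = 1.6667.

1.667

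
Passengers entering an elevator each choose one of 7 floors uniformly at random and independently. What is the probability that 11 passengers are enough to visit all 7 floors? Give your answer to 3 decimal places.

0.163

Let A_i be the event that floor i is missing after 11 passengers. By inclusion–exclusion on the A_i,
P(all seen) = Σ_{j=0}^{7} (-1)^j C(7,j)((7-j)/7)^11
= 1.0000 - 1.2843 + 0.5186 - 0.0742 + 0.0031 - 0.0000 + 0.0000 - 0.0000
= 0.1631.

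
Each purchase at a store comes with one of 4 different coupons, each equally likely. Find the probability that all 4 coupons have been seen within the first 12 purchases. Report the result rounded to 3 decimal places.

0.875

By inclusion–exclusion over which coupons are missing,
P(all seen) = Σ_{j=0}^{4} (-1)^j C(4,j)((4-j)/4)^12
= 1.0000 - 0.1267 + 0.0015 - 0.0000 + 0.0000
= 0.8748.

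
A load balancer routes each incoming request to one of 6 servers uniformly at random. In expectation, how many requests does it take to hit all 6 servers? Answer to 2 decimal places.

After k distinct servers have appeared, the next request gives a new one with probability (6-k)/6, so the expected wait for the (k+1)-th is 6/(6-k).
E[T] = 6/6 + 6/5 + 6/4 + 6/3 + 6/2 + 6/1 = 6·H_{6}.
H_{6} = 2.450, so E[T] = 14.700.

14.70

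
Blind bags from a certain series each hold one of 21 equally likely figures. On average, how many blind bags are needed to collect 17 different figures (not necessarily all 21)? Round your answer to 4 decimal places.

With k distinct figures already seen, the next new one arrives after an expected 21/(21-k) blind bags.
Sum over k = 0,...,16: E = 21/21 + 21/20 + 21/19 + ... + 21/6 + 21/5 = 32.80253.

32.8025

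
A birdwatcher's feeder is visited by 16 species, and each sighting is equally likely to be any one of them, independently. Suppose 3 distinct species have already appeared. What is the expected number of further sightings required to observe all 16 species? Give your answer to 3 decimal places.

50.882

With k distinct species already seen, the next new one takes an expected 16/(16-k) sightings.
Sum over k = 3,...,15: E = 16/13 + 16/12 + 16/11 + ... + 16/2 + 16/1 = 50.8821.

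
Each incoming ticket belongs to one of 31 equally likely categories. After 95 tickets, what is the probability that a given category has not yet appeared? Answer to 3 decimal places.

0.044

On each ticket the fixed category fails to appear with probability 30/31.
P(still missing after 95) = (30/31)^95 = 0.0444.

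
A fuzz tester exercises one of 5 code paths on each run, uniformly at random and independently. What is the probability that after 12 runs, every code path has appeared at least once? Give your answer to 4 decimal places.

By inclusion–exclusion over which code paths are missing,
P(all seen) = Σ_{j=0}^{5} (-1)^j C(5,j)((5-j)/5)^12
= 1.00000 - 0.34360 + 0.02177 - 0.00017 + 0.00000 - 0.00000
= 0.67800.

0.6780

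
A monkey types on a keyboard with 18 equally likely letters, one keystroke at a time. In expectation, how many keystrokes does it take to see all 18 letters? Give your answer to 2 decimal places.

Split into phases: going from k distinct to k+1 distinct takes on average 18/(18-k) keystrokes.
E[T] = 18/18 + 18/17 + 18/16 + ... + 18/2 + 18/1 = 18·H_{18}.
H_{18} = 3.495, so E[T] = 62.912.

62.91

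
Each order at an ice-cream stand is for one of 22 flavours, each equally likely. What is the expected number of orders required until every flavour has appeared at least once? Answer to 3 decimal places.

The wait to go from k to k+1 distinct flavours is geometric with mean 22/(22-k).
E[T] = 22/22 + 22/21 + 22/20 + ... + 22/2 + 22/1 = 22·H_{22}.
H_{22} = 3.6908, so E[T] = 81.1979.

81.198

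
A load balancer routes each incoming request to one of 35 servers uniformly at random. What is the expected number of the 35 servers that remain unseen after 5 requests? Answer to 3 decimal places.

For each server, P(unseen after 5) = (34/35)^5 = 0.8651.
By linearity of expectation, E[unseen] = 35·(34/35)^5 = 30.2777.

30.278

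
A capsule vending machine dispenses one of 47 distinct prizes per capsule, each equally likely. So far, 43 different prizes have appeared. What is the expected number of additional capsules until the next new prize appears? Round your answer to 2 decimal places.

11.75

Each capsule yields a new prize with probability (47-43)/47 = 4/47, so the wait is geometric with mean 47/4.
E = 47/4 = 11.750.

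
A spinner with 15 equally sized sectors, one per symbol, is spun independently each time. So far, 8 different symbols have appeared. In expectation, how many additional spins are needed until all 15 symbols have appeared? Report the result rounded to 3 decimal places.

38.893

From k distinct to k+1 distinct takes on average 15/(15-k) spins.
Sum over k = 8,...,14: E = 15/7 + 15/6 + 15/5 + ... + 15/2 + 15/1 = 38.8929.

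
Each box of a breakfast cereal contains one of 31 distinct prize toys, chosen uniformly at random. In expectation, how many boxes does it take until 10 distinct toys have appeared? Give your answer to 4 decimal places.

Going from k to k+1 distinct takes a geometric number of boxes with mean 31/(31-k).
Sum over k = 0,...,9: E = 31/31 + 31/30 + 31/29 + ... + 31/23 + 31/22 = 11.83848.

11.8385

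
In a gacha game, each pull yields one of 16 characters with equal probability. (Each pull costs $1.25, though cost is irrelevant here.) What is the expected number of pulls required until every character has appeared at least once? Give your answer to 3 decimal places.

The wait to go from k to k+1 distinct characters is geometric with mean 16/(16-k).
E[T] = 16/16 + 16/15 + 16/14 + ... + 16/2 + 16/1 = 16·H_{16}.
H_{16} = 3.3807, so E[T] = 54.0917.

54.092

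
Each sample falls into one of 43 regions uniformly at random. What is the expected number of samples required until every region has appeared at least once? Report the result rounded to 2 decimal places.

187.05

The wait to go from k to k+1 distinct regions is geometric with mean 43/(43-k).
E[T] = 43/43 + 43/42 + 43/41 + ... + 43/2 + 43/1 = 43·H_{43}.
H_{43} = 4.350, so E[T] = 187.050.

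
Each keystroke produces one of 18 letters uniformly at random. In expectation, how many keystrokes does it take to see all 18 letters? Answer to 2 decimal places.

The wait to go from k to k+1 distinct letters is geometric with mean 18/(18-k).
E[T] = 18/18 + 18/17 + 18/16 + ... + 18/2 + 18/1 = 18·H_{18}.
H_{18} = 3.495, so E[T] = 62.912.

62.91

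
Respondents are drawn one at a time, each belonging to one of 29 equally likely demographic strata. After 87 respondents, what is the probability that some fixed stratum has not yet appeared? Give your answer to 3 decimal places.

Each respondent misses the fixed stratum with probability (29-1)/29 = 28/29, independently.
P(still missing after 87) = (28/29)^87 = 0.0472.

0.047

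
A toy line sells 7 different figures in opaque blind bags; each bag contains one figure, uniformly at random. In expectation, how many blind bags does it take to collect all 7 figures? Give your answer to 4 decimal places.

The wait to go from k to k+1 distinct figures is geometric with mean 7/(7-k).
E[T] = 7/7 + 7/6 + 7/5 + ... + 7/2 + 7/1 = 7·H_{7}.
H_{7} = 2.59286, so E[T] = 18.15000.

18.1500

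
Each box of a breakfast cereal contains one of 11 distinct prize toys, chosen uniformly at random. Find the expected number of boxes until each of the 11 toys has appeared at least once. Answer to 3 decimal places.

Split into phases: going from k distinct to k+1 distinct takes on average 11/(11-k) boxes.
E[T] = 11/11 + 11/10 + 11/9 + ... + 11/2 + 11/1 = 11·H_{11}.
H_{11} = 3.0199, so E[T] = 33.2187.

33.219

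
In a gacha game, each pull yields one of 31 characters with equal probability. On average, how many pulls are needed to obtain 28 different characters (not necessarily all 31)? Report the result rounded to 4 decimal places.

Going from k to k+1 distinct takes a geometric number of pulls with mean 31/(31-k).
Sum over k = 0,...,27: E = 31/31 + 31/30 + 31/29 + ... + 31/5 + 31/4 = 68.01127.

68.0113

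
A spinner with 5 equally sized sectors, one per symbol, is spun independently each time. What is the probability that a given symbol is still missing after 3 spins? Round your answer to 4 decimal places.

0.5120

Each spin misses the fixed symbol with probability (5-1)/5 = 4/5, independently.
P(still missing after 3) = (4/5)^3 = 0.51200.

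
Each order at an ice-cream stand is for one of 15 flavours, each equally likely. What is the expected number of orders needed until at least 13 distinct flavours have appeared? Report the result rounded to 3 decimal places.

Going from k to k+1 distinct takes a geometric number of orders with mean 15/(15-k).
Sum over k = 0,...,12: E = 15/15 + 15/14 + 15/13 + ... + 15/4 + 15/3 = 27.2734.

27.273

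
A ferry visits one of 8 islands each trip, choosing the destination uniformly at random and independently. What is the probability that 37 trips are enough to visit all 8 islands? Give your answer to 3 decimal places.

0.943

Let A_i be the event that island i is missing after 37 trips. By inclusion–exclusion on the A_i,
P(all seen) = Σ_{j=0}^{8} (-1)^j C(8,j)((8-j)/8)^37
= 1.0000 - 0.0572 + 0.0007 - 0.0000 + 0.0000 - 0.0000 + 0.0000 - 0.0000 + 0.0000
= 0.9435.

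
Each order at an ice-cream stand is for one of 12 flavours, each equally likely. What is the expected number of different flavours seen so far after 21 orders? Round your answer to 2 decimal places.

10.07

For each flavour, P(seen in 21 orders) = 1 - (11/12)^21 = 0.839.
By linearity of expectation, E[distinct seen] = 12·(1 - (11/12)^21) = 10.070.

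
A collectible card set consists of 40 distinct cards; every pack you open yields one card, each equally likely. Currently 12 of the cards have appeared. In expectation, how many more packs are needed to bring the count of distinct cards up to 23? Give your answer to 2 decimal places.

19.50

The wait to go from k to k+1 distinct cards is geometric with mean 40/(40-k).
Sum over k = 12,...,22: E = 40/28 + 40/27 + 40/26 + ... + 40/19 + 40/18 = 19.505.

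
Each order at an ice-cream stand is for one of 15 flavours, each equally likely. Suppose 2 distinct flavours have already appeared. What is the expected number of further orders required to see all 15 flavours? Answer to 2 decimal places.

With k distinct flavours already seen, the next new one takes an expected 15/(15-k) orders.
Sum over k = 2,...,14: E = 15/13 + 15/12 + 15/11 + ... + 15/2 + 15/1 = 47.702.

47.70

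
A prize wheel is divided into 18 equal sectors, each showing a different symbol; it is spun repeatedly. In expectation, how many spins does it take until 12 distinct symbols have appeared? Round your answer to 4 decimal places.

With k distinct symbols already seen, the next new one arrives after an expected 18/(18-k) spins.
Sum over k = 0,...,11: E = 18/18 + 18/17 + 18/16 + ... + 18/8 + 18/7 = 18.81195.

18.8119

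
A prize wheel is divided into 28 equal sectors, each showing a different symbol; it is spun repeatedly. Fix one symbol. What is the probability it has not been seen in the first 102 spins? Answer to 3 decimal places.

0.024

Each spin misses the fixed symbol with probability (28-1)/28 = 27/28, independently.
P(still missing after 102) = (27/28)^102 = 0.0245.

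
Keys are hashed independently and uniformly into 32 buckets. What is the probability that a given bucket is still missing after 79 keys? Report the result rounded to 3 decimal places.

On each key the fixed bucket fails to appear with probability 31/32.
P(still missing after 79) = (31/32)^79 = 0.0814.

0.081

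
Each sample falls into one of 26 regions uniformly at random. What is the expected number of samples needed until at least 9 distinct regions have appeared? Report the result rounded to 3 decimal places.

10.787

With k distinct regions already seen, the next new one arrives after an expected 26/(26-k) samples.
Sum over k = 0,...,8: E = 26/26 + 26/25 + 26/24 + ... + 26/19 + 26/18 = 10.7865.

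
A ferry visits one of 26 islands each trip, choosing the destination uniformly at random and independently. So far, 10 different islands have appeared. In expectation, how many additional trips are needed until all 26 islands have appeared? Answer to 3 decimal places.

87.899

The wait to go from k to k+1 distinct islands is geometric with mean 26/(26-k).
Sum over k = 10,...,25: E = 26/16 + 26/15 + 26/14 + ... + 26/2 + 26/1 = 87.8990.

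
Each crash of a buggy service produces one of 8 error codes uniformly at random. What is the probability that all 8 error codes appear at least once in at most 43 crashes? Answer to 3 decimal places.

By inclusion–exclusion over which error codes are missing,
P(all seen) = Σ_{j=0}^{8} (-1)^j C(8,j)((8-j)/8)^43
= 1.0000 - 0.0257 + 0.0001 - 0.0000 + 0.0000 - 0.0000 + 0.0000 - 0.0000 + 0.0000
= 0.9744.

0.974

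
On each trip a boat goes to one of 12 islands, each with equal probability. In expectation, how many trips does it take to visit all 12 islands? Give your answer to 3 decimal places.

37.239

After k distinct islands have appeared, the next trip gives a new one with probability (12-k)/12, so the expected wait for the (k+1)-th is 12/(12-k).
E[T] = 12/12 + 12/11 + 12/10 + ... + 12/2 + 12/1 = 12·H_{12}.
H_{12} = 3.1032, so E[T] = 37.2385.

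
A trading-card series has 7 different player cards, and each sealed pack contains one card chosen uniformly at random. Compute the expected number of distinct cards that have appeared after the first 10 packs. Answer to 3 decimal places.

For each card, P(seen in 10 packs) = 1 - (6/7)^10 = 0.7859.
By linearity of expectation, E[distinct seen] = 7·(1 - (6/7)^10) = 5.5016.

5.502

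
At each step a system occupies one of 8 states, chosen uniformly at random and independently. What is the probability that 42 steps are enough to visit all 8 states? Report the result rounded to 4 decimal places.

0.9708

By inclusion–exclusion over which states are missing,
P(all seen) = Σ_{j=0}^{8} (-1)^j C(8,j)((8-j)/8)^42
= 1.00000 - 0.02934 + 0.00016 - 0.00000 + 0.00000 - 0.00000 + 0.00000 - 0.00000 + 0.00000
= 0.97082.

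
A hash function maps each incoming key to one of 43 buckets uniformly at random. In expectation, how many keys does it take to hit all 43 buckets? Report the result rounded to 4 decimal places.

The wait to go from k to k+1 distinct buckets is geometric with mean 43/(43-k).
E[T] = 43/43 + 43/42 + 43/41 + ... + 43/2 + 43/1 = 43·H_{43}.
H_{43} = 4.35000, so E[T] = 187.04994.

187.0499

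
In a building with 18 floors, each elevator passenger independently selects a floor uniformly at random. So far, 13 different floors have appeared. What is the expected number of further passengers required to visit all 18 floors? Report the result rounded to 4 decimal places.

From k distinct to k+1 distinct takes on average 18/(18-k) passengers.
Sum over k = 13,...,17: E = 18/5 + 18/4 + 18/3 + 18/2 + 18/1 = 41.10000.

41.1000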